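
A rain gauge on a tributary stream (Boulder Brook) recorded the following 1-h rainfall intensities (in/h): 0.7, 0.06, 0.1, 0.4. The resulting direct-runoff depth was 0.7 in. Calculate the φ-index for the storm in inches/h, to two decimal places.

φ ≈ 0.20 in/h

Only the 2 blocks with intensity above φ contribute runoff: 0.7, 0.4 in/h.
Σ(I−φ)·Δt = d  ⇒  (0.7+0.4 − 2φ)·1 = 0.7
φ = (1.100 − 0.7/1) / 2 = 0.20 in/h.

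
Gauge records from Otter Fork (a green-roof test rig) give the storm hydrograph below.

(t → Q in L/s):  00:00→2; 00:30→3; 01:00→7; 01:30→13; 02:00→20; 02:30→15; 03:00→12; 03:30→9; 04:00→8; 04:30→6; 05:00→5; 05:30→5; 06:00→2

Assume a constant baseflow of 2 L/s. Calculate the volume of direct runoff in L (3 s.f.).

Direct-runoff ordinates (Q − Q_b): 0.0, 1.0, 5.0, 11.0, 18.0, 13.0, 10.0, 7.0, 6.0, 4.0, 3.0, 3.0, 0.0 L/s.
ΣQ_DR = 81.00 L/s.
With Δt = 0.5 h = 1800 s, V = ΣQ_DR · Δt = 81.00 × 1800 = 1.46 × 10^5 L.

V ≈ 1.46 × 10^5 L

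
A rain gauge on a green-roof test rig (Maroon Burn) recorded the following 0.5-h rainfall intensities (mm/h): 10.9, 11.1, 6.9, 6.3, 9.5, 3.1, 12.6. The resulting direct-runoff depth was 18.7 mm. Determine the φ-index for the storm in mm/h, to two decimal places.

Only the 6 blocks with intensity above φ contribute runoff: 10.9, 11.1, 6.9, 6.3, 9.5, 12.6 mm/h.
Σ(I−φ)·Δt = d  ⇒  (10.9+11.1+6.9+6.3+9.5+12.6 − 6φ)·0.5 = 18.7
φ = (57.30 − 18.7/0.5) / 6 = 3.32 mm/h.

φ ≈ 3.32 mm/h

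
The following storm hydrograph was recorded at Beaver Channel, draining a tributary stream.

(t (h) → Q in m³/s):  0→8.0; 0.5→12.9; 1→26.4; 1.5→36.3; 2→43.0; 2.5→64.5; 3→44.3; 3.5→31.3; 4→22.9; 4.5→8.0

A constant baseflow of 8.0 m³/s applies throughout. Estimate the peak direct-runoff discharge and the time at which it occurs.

Q_p = 56.5 m³/s at t = 2.5 h

Subtracting baseflow gives direct-runoff ordinates: 0.0, 4.9, 18.4, 28.3, 35.0, 56.5, 36.3, 23.3, 14.9, 0.0 m³/s.
The maximum is 56.5 m³/s, occurring at the reading for t = 2.5 h.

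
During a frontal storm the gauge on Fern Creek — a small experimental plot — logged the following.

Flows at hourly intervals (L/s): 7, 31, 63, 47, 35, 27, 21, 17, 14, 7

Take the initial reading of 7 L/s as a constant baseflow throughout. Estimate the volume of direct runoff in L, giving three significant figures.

V ≈ 7.16 × 10^5 L

Direct-runoff ordinates (Q − Q_b): 0.0, 24.0, 56.0, 40.0, 28.0, 20.0, 14.0, 10.0, 7.0, 0.0 L/s.
ΣQ_DR = 199.0 L/s.
With Δt = 1 h = 3600 s, V = ΣQ_DR · Δt = 199.0 × 3600 = 7.16 × 10^5 L.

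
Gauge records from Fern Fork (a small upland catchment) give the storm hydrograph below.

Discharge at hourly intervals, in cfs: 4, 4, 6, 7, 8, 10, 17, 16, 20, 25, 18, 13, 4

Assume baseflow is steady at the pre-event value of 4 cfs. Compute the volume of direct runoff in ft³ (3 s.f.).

Direct-runoff ordinates (Q − Q_b): 0.0, 0.0, 2.0, 3.0, 4.0, 6.0, 13.0, 12.0, 16.0, 21.0, 14.0, 9.0, 0.0 cfs.
ΣQ_DR = 100.0 cfs.
With Δt = 1 h = 3600 s, V = ΣQ_DR · Δt = 100.0 × 3600 = 3.60 × 10^5 ft³.

V ≈ 3.60 × 10^5 ft³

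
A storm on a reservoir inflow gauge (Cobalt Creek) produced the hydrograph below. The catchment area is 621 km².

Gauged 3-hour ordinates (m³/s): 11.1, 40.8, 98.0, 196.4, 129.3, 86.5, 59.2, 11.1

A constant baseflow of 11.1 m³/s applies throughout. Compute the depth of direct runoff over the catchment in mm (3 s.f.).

Direct runoff: 0.0, 29.7, 86.9, 185.3, 118.2, 75.4, 48.1, 0.0 m³/s; ΣQ_DR = 543.6 m³/s.
V = ΣQ_DR · Δt = 543.6 × 10800 s = 5.871 × 10^6 m³.
Over A = 621 km², depth = V / A = 9.45 mm.

d ≈ 9.45 mm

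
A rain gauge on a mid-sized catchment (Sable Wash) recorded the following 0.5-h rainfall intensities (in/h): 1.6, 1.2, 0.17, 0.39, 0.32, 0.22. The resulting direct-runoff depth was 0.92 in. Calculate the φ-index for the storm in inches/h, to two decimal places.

φ ≈ 0.48 in/h

Only the 2 blocks with intensity above φ contribute runoff: 1.6, 1.2 in/h.
Σ(I−φ)·Δt = d  ⇒  (1.6+1.2 − 2φ)·0.5 = 0.92
φ = (2.800 − 0.92/0.5) / 2 = 0.48 in/h.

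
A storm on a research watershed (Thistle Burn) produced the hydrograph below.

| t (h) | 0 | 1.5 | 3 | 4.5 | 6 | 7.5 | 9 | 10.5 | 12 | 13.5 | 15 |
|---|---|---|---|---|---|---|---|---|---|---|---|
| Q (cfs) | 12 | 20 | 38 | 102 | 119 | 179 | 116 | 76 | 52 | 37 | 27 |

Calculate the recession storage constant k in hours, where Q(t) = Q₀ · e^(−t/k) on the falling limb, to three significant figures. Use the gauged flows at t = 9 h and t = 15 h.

k ≈ 4.12 h

On the falling limb, Q drops from 116 to 27 cfs between t = 9 h and t = 15 h (Δt = 6 h).
k = −Δt / ln(Q₂/Q₁) = −6 / ln(27/116) = 4.12 h.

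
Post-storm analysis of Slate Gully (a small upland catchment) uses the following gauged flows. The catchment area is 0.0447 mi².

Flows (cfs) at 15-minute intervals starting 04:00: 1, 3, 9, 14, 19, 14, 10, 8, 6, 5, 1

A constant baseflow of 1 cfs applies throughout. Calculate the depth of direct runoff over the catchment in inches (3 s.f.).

Direct runoff: 0.0, 2.0, 8.0, 13.0, 18.0, 13.0, 9.0, 7.0, 5.0, 4.0, 0.0 cfs; ΣQ_DR = 79.00 cfs.
V = ΣQ_DR · Δt = 79.00 × 900 s = 71100 ft³.
Over A = 0.0447 mi², depth = V / A = 0.685 in.

d ≈ 0.685 in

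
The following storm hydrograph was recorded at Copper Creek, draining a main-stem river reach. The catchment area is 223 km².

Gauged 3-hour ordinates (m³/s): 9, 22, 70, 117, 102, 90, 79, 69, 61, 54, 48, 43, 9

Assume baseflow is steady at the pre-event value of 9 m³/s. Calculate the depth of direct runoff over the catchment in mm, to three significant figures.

d ≈ 31.8 mm

Direct runoff: 0.0, 13.0, 61.0, 108.0, 93.0, 81.0, 70.0, 60.0, 52.0, 45.0, 39.0, 34.0, 0.0 m³/s; ΣQ_DR = 656.0 m³/s.
V = ΣQ_DR · Δt = 656.0 × 10800 s = 7.085 × 10^6 m³.
Over A = 223 km², depth = V / A = 31.8 mm.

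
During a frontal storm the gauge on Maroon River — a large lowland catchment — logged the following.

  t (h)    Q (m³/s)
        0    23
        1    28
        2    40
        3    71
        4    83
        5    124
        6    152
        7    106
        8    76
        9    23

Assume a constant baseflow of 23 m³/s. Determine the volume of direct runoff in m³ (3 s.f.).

Direct-runoff ordinates (Q − Q_b): 0.0, 5.0, 17.0, 48.0, 60.0, 101.0, 129.0, 83.0, 53.0, 0.0 m³/s.
ΣQ_DR = 496.0 m³/s.
With Δt = 1 h = 3600 s, V = ΣQ_DR · Δt = 496.0 × 3600 = 1.79 × 10^6 m³.

V ≈ 1.79 × 10^6 m³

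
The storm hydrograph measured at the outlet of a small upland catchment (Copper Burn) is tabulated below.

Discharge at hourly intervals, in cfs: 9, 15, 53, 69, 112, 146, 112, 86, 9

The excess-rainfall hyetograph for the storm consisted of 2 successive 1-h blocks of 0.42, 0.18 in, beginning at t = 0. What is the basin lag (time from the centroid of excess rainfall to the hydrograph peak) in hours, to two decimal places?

Centroid of excess rainfall: t_c = Σ P_i·t̄_i / ΣP_i = 0.8000 h (block centres at 0.5, 1.5 h).
Hydrograph peak occurs at t = 5 h, so basin lag t_L = 5 − 0.8000 = 4.20 h.

t_L ≈ 4.20 h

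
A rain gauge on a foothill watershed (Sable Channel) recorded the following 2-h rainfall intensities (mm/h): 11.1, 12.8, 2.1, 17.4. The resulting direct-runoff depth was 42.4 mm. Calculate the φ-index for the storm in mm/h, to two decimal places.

Only the 3 blocks with intensity above φ contribute runoff: 11.1, 12.8, 17.4 mm/h.
Σ(I−φ)·Δt = d  ⇒  (11.1+12.8+17.4 − 3φ)·2 = 42.4
φ = (41.30 − 42.4/2) / 3 = 6.70 mm/h.

φ ≈ 6.70 mm/h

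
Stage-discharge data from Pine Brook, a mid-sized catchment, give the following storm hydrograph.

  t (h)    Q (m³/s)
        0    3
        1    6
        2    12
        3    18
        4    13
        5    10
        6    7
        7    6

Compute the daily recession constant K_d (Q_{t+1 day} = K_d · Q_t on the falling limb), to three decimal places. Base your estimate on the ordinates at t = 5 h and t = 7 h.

K_d ≈ 0.002

Between t = 5 h and t = 7 h the flow falls from 10 to 6 m³/s over 2×1 h = 2 h.
Per-interval ratio K = (6/10)^(1/2) = 0.7746; K_d = K^(24/1) = 0.002.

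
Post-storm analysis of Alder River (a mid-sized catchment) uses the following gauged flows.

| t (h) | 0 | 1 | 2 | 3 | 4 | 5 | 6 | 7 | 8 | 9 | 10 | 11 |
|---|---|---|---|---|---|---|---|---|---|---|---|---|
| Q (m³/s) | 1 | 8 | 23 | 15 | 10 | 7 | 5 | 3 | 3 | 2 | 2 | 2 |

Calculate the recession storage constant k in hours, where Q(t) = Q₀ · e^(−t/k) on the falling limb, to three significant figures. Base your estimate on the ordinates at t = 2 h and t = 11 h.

On the falling limb, Q drops from 23 to 2 m³/s between t = 2 h and t = 11 h (Δt = 9 h).
k = −Δt / ln(Q₂/Q₁) = −9 / ln(2/23) = 3.68 h.

k ≈ 3.68 h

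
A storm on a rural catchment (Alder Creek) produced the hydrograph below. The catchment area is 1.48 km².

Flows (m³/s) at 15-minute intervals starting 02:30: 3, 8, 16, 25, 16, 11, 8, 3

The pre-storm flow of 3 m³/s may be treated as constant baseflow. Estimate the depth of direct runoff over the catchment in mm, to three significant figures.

d ≈ 40.1 mm

Direct runoff: 0.0, 5.0, 13.0, 22.0, 13.0, 8.0, 5.0, 0.0 m³/s; ΣQ_DR = 66.00 m³/s.
V = ΣQ_DR · Δt = 66.00 × 900 s = 59400 m³.
Over A = 1.48 km², depth = V / A = 40.1 mm.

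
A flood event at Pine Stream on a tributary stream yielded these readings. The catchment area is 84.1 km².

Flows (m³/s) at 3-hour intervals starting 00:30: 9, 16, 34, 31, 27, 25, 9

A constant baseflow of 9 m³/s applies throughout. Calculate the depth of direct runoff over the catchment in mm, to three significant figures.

Direct runoff: 0.0, 7.0, 25.0, 22.0, 18.0, 16.0, 0.0 m³/s; ΣQ_DR = 88.00 m³/s.
V = ΣQ_DR · Δt = 88.00 × 10800 s = 9.504 × 10^5 m³.
Over A = 84.1 km², depth = V / A = 11.3 mm.

d ≈ 11.3 mm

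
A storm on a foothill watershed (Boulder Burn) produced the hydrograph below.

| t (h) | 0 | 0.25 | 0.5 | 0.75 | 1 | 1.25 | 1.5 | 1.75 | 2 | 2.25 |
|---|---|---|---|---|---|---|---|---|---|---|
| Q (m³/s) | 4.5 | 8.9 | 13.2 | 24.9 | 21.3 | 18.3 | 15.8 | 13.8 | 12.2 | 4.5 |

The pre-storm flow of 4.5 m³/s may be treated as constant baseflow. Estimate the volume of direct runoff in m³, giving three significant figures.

V ≈ 83200 m³

Direct-runoff ordinates (Q − Q_b): 0.0, 4.4, 8.7, 20.4, 16.8, 13.8, 11.3, 9.3, 7.7, 0.0 m³/s.
ΣQ_DR = 92.40 m³/s.
With Δt = 0.25 h = 900 s, V = ΣQ_DR · Δt = 92.40 × 900 = 83200 m³.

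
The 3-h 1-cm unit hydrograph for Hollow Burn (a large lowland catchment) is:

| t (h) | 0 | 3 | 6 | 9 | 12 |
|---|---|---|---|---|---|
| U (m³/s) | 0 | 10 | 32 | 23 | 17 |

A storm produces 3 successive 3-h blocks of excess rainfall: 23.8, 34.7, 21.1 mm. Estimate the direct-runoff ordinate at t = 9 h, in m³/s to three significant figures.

Q ≈ 187 m³/s

By discrete convolution, Q_j = Σ (P_i / 10 mm) · U_{j−i}.
At t = 9 h (j=3): Q = (23.8/10)·23 + (34.7/10)·32 + (21.1/10)·10 = 187 m³/s.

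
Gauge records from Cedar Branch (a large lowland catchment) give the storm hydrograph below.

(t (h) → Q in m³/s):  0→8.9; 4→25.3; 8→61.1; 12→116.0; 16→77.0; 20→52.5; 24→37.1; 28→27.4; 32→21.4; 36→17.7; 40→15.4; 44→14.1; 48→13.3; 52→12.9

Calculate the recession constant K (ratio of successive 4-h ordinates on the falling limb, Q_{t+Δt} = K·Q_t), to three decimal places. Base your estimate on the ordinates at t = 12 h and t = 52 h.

K ≈ 0.803

Using the recession-limb readings at t = 12 h and t = 52 h: Q falls from 116.0 to 12.9 m³/s over 10 intervals.
K = (Q₂/Q₁)^(1/10) = (12.9/116.0)^(1/10) = 0.803.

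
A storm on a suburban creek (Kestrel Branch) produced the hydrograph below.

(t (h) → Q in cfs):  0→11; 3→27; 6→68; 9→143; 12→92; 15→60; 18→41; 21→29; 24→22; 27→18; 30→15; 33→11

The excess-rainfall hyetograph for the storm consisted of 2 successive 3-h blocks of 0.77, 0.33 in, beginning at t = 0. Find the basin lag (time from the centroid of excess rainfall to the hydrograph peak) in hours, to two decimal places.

t_L ≈ 6.60 h

Centroid of excess rainfall: t_c = Σ P_i·t̄_i / ΣP_i = 2.4000 h (block centres at 1.5, 4.5 h).
Hydrograph peak occurs at t = 9 h, so basin lag t_L = 9 − 2.4000 = 6.60 h.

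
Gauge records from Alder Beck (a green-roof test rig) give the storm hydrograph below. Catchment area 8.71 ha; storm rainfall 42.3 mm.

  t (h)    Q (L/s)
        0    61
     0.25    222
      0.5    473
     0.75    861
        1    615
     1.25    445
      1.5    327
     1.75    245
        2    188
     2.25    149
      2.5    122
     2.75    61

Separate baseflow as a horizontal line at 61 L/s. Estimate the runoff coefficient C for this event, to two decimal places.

C ≈ 0.74

ΣQ_DR = 3037 L/s; V = ΣQ_DR·Δt = 2.733 × 10^6 L.
Runoff depth d = V / A = 31.38 mm.
C = d / P = 31.38 / 42.3 = 0.74.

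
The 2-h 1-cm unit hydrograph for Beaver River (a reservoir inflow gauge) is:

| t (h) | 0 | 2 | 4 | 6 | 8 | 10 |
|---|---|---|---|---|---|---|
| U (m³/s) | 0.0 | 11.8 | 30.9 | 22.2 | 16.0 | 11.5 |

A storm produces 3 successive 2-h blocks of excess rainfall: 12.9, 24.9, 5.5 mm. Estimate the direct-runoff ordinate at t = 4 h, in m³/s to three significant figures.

By discrete convolution, Q_j = Σ (P_i / 10 mm) · U_{j−i}.
At t = 4 h (j=2): Q = (12.9/10)·30.9 + (24.9/10)·11.8 + (5.5/10)·0.0 = 69.2 m³/s.

Q ≈ 69.2 m³/s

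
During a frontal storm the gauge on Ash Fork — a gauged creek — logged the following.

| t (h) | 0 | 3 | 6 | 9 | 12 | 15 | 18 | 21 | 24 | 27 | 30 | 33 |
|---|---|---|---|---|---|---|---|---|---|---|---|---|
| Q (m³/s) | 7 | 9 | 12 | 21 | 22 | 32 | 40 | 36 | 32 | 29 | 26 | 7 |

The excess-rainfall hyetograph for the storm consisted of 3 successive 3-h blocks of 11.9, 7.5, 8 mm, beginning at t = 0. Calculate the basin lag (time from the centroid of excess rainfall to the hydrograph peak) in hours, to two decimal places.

t_L ≈ 13.93 h

Centroid of excess rainfall: t_c = Σ P_i·t̄_i / ΣP_i = 4.0730 h (block centres at 1.5, 4.5, 7.5 h).
Hydrograph peak occurs at t = 18 h, so basin lag t_L = 18 − 4.0730 = 13.93 h.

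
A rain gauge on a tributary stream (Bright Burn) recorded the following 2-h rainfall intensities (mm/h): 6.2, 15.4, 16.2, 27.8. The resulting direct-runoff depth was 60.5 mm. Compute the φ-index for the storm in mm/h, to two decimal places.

φ ≈ 9.72 mm/h

Only the 3 blocks with intensity above φ contribute runoff: 15.4, 16.2, 27.8 mm/h.
Σ(I−φ)·Δt = d  ⇒  (15.4+16.2+27.8 − 3φ)·2 = 60.5
φ = (59.40 − 60.5/2) / 3 = 9.72 mm/h.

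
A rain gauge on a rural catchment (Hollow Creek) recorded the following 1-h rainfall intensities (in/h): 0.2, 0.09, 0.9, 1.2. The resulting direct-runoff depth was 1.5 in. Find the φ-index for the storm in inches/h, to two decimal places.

Only the 2 blocks with intensity above φ contribute runoff: 0.9, 1.2 in/h.
Σ(I−φ)·Δt = d  ⇒  (0.9+1.2 − 2φ)·1 = 1.5
φ = (2.100 − 1.5/1) / 2 = 0.30 in/h.

φ ≈ 0.30 in/h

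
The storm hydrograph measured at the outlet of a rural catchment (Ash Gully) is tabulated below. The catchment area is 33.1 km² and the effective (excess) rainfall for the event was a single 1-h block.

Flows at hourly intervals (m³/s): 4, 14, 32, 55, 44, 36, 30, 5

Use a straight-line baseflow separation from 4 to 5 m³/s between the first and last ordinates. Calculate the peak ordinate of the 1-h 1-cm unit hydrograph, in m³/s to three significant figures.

Direct runoff: 0.00, 9.86, 27.71, 50.57, 39.43, 31.29, 25.14, 0.00 m³/s; ΣQ_DR = 184.0 m³/s, peak = 50.57 m³/s.
Runoff depth d = ΣQ_DR·Δt / A = 184.0 × 3600 / (33.1 km²) = 20.01 mm.
The 1-cm UH is the DRH scaled by (10 mm)/d, so U_p = 50.57 × 10/20.01 = 25.3 m³/s.

U_p ≈ 25.3 m³/s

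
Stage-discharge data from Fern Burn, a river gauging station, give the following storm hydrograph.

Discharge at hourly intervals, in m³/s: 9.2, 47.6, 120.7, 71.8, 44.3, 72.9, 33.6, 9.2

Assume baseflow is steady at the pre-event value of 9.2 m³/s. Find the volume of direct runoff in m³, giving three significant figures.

V ≈ 1.21 × 10^6 m³

Direct-runoff ordinates (Q − Q_b): 0.0, 38.4, 111.5, 62.6, 35.1, 63.7, 24.4, 0.0 m³/s.
ΣQ_DR = 335.7 m³/s.
With Δt = 1 h = 3600 s, V = ΣQ_DR · Δt = 335.7 × 3600 = 1.21 × 10^6 m³.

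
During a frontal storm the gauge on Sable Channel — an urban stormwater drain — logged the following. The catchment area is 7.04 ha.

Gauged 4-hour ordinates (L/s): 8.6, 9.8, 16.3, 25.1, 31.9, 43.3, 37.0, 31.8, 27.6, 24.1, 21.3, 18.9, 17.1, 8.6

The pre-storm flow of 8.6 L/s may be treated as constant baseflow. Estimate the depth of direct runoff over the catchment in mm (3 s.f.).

d ≈ 41.1 mm

Direct runoff: 0.0, 1.2, 7.7, 16.5, 23.3, 34.7, 28.4, 23.2, 19.0, 15.5, 12.7, 10.3, 8.5, 0.0 L/s; ΣQ_DR = 201.0 L/s.
V = ΣQ_DR · Δt = 201.0 × 14400 s = 2.894 × 10^6 L.
Over A = 7.04 ha, depth = V / A = 41.1 mm.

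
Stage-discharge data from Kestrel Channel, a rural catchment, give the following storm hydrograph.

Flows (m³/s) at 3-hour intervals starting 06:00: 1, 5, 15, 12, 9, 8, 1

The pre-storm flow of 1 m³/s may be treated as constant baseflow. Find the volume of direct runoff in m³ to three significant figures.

Direct-runoff ordinates (Q − Q_b): 0.0, 4.0, 14.0, 11.0, 8.0, 7.0, 0.0 m³/s.
ΣQ_DR = 44.00 m³/s.
With Δt = 3 h = 10800 s, V = ΣQ_DR · Δt = 44.00 × 10800 = 4.75 × 10^5 m³.

V ≈ 4.75 × 10^5 m³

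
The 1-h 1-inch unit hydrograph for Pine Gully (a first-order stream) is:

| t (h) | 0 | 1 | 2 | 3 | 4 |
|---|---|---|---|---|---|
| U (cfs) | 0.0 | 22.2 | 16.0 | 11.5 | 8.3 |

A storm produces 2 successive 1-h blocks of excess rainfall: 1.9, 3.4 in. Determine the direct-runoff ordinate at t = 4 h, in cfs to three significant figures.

By discrete convolution, Q_j = Σ (P_i / 1 in) · U_{j−i}.
At t = 4 h (j=4): Q = (1.9/1)·8.3 + (3.4/1)·11.5 = 54.9 cfs.

Q ≈ 54.9 cfs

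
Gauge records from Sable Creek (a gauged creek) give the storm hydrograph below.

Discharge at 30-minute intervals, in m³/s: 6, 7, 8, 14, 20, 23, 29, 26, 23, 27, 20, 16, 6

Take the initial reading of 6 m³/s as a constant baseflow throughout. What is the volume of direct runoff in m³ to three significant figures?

Direct-runoff ordinates (Q − Q_b): 0.0, 1.0, 2.0, 8.0, 14.0, 17.0, 23.0, 20.0, 17.0, 21.0, 14.0, 10.0, 0.0 m³/s.
ΣQ_DR = 147.0 m³/s.
With Δt = 0.5 h = 1800 s, V = ΣQ_DR · Δt = 147.0 × 1800 = 2.65 × 10^5 m³.

V ≈ 2.65 × 10^5 m³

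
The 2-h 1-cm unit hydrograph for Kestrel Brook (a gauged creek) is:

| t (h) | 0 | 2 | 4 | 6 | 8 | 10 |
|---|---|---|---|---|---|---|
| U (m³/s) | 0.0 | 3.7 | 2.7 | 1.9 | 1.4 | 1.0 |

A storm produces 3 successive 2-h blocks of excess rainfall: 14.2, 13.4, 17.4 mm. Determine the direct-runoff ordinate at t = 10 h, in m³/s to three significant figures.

By discrete convolution, Q_j = Σ (P_i / 10 mm) · U_{j−i}.
At t = 10 h (j=5): Q = (14.2/10)·1.0 + (13.4/10)·1.4 + (17.4/10)·1.9 = 6.60 m³/s.

Q ≈ 6.60 m³/s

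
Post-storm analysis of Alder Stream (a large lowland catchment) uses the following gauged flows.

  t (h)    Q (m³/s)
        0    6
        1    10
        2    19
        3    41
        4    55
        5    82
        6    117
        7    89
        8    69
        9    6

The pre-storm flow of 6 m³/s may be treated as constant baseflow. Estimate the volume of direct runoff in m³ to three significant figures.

Direct-runoff ordinates (Q − Q_b): 0.0, 4.0, 13.0, 35.0, 49.0, 76.0, 111.0, 83.0, 63.0, 0.0 m³/s.
ΣQ_DR = 434.0 m³/s.
With Δt = 1 h = 3600 s, V = ΣQ_DR · Δt = 434.0 × 3600 = 1.56 × 10^6 m³.

V ≈ 1.56 × 10^6 m³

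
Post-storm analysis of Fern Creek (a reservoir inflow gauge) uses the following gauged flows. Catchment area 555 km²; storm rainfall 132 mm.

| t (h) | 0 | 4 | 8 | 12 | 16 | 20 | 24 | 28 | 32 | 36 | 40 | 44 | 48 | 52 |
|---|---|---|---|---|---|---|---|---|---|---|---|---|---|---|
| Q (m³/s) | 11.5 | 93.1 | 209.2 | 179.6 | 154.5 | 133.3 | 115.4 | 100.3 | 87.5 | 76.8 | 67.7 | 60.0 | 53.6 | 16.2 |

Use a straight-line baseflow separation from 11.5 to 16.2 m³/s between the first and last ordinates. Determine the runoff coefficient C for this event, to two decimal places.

C ≈ 0.23

ΣQ_DR = 1165 m³/s; V = ΣQ_DR·Δt = 1.677 × 10^7 m³.
Runoff depth d = V / A = 30.22 mm.
C = d / P = 30.22 / 132 = 0.23.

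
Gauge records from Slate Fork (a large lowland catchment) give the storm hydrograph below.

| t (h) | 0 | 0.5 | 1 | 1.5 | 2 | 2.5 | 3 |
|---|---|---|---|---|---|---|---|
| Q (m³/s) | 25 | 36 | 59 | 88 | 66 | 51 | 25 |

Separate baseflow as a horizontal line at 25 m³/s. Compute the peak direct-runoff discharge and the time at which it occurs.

Subtracting baseflow gives direct-runoff ordinates: 0.0, 11.0, 34.0, 63.0, 41.0, 26.0, 0.0 m³/s.
The maximum is 63.0 m³/s, occurring at the reading for t = 1.5 h.

Q_p = 63.0 m³/s at t = 1.5 h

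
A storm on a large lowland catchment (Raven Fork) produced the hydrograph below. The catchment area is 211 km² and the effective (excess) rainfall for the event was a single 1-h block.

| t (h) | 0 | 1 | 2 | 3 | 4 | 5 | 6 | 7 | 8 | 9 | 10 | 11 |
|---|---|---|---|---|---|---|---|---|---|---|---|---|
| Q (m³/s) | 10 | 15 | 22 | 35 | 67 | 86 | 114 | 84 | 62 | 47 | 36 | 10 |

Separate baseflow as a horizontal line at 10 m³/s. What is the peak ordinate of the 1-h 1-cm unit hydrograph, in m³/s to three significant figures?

Direct runoff: 0.0, 5.0, 12.0, 25.0, 57.0, 76.0, 104.0, 74.0, 52.0, 37.0, 26.0, 0.0 m³/s; ΣQ_DR = 468.0 m³/s, peak = 104.0 m³/s.
Runoff depth d = ΣQ_DR·Δt / A = 468.0 × 3600 / (211 km²) = 7.985 mm.
The 1-cm UH is the DRH scaled by (10 mm)/d, so U_p = 104.0 × 10/7.985 = 130 m³/s.

U_p ≈ 130 m³/s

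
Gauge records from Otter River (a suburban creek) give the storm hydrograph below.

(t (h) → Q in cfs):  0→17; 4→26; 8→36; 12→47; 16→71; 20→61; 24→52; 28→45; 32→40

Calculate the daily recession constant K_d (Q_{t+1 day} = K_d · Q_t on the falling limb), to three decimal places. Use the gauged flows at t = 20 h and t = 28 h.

K_d ≈ 0.401

Between t = 20 h and t = 28 h the flow falls from 61 to 45 cfs over 2×4 h = 8 h.
Per-interval ratio K = (45/61)^(1/2) = 0.8589; K_d = K^(24/4) = 0.401.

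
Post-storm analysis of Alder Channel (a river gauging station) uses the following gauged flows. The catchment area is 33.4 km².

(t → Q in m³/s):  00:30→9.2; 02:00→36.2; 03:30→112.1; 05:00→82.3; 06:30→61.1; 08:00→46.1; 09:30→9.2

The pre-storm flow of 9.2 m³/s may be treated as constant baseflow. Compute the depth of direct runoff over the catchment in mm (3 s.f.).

Direct runoff: 0.0, 27.0, 102.9, 73.1, 51.9, 36.9, 0.0 m³/s; ΣQ_DR = 291.8 m³/s.
V = ΣQ_DR · Δt = 291.8 × 5400 s = 1.576 × 10^6 m³.
Over A = 33.4 km², depth = V / A = 47.2 mm.

d ≈ 47.2 mm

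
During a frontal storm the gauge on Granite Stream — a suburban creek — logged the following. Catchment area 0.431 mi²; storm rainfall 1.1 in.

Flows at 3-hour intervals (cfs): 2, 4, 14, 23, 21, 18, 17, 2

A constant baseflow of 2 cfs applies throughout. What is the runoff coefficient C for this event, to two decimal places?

ΣQ_DR = 85.00 cfs; V = ΣQ_DR·Δt = 9.180 × 10^5 ft³.
Runoff depth d = V / A = 0.9168 in.
C = d / P = 0.9168 / 1.1 = 0.83.

C ≈ 0.83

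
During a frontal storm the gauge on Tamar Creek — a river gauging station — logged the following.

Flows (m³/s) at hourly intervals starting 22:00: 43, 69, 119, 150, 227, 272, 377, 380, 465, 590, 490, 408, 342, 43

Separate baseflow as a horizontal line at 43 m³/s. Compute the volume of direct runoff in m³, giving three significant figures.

Direct-runoff ordinates (Q − Q_b): 0.0, 26.0, 76.0, 107.0, 184.0, 229.0, 334.0, 337.0, 422.0, 547.0, 447.0, 365.0, 299.0, 0.0 m³/s.
ΣQ_DR = 3373 m³/s.
With Δt = 1 h = 3600 s, V = ΣQ_DR · Δt = 3373 × 3600 = 1.21 × 10^7 m³.

V ≈ 1.21 × 10^7 m³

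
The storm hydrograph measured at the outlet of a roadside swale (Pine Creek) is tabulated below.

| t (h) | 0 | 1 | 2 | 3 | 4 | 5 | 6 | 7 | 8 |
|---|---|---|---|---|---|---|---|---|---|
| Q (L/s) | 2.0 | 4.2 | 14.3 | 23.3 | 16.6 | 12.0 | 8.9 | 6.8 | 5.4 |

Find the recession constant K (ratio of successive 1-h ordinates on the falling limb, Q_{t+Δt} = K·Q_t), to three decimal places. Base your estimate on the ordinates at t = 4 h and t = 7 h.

Using the recession-limb readings at t = 4 h and t = 7 h: Q falls from 16.6 to 6.8 L/s over 3 intervals.
K = (Q₂/Q₁)^(1/3) = (6.8/16.6)^(1/3) = 0.743.

K ≈ 0.743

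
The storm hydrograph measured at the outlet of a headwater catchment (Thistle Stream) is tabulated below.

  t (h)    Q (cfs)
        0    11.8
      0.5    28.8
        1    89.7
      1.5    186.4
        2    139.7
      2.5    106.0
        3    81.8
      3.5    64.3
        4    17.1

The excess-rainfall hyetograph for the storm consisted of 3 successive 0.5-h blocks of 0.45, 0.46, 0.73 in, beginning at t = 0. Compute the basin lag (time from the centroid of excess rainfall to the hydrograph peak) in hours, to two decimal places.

t_L ≈ 0.66 h

Centroid of excess rainfall: t_c = Σ P_i·t̄_i / ΣP_i = 0.8354 h (block centres at 0.25, 0.75, 1.25 h).
Hydrograph peak occurs at t = 1.5 h, so basin lag t_L = 1.5 − 0.8354 = 0.66 h.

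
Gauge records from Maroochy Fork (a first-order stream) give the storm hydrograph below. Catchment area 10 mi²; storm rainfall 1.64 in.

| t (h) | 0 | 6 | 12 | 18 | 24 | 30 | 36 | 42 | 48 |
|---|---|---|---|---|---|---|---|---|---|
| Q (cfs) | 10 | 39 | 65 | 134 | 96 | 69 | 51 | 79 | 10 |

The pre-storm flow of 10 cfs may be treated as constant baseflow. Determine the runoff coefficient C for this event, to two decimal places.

ΣQ_DR = 463.0 cfs; V = ΣQ_DR·Δt = 1.000 × 10^7 ft³.
Runoff depth d = V / A = 0.4305 in.
C = d / P = 0.4305 / 1.64 = 0.26.

C ≈ 0.26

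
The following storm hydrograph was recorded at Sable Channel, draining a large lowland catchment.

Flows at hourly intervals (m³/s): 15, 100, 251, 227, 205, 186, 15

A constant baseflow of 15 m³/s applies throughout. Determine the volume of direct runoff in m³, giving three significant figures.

V ≈ 3.22 × 10^6 m³

Direct-runoff ordinates (Q − Q_b): 0.0, 85.0, 236.0, 212.0, 190.0, 171.0, 0.0 m³/s.
ΣQ_DR = 894.0 m³/s.
With Δt = 1 h = 3600 s, V = ΣQ_DR · Δt = 894.0 × 3600 = 3.22 × 10^6 m³.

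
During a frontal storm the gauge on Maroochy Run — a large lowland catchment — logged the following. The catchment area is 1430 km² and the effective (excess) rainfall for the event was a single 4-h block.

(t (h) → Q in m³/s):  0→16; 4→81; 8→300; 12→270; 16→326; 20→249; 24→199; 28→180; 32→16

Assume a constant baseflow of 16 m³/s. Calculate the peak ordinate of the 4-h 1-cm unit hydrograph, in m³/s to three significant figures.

U_p ≈ 206 m³/s

Direct runoff: 0.0, 65.0, 284.0, 254.0, 310.0, 233.0, 183.0, 164.0, 0.0 m³/s; ΣQ_DR = 1493 m³/s, peak = 310.0 m³/s.
Runoff depth d = ΣQ_DR·Δt / A = 1493 × 14400 / (1430 km²) = 15.03 mm.
The 1-cm UH is the DRH scaled by (10 mm)/d, so U_p = 310.0 × 10/15.03 = 206 m³/s.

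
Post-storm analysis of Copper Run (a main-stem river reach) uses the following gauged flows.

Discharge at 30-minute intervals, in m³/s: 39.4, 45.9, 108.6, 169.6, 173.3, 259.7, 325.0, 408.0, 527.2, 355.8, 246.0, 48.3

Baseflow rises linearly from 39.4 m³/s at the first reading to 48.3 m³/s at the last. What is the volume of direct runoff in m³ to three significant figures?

Direct-runoff ordinates (Q − Q_b): 0.00, 5.69, 67.58, 127.77, 130.66, 216.25, 280.75, 362.94, 481.33, 309.12, 198.51, 0.00 m³/s.
ΣQ_DR = 2181 m³/s.
With Δt = 0.5 h = 1800 s, V = ΣQ_DR · Δt = 2181 × 1800 = 3.93 × 10^6 m³.

V ≈ 3.93 × 10^6 m³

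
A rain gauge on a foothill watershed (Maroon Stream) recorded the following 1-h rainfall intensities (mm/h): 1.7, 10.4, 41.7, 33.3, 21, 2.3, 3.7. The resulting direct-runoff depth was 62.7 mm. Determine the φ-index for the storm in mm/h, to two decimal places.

φ ≈ 11.10 mm/h

Only the 3 blocks with intensity above φ contribute runoff: 41.7, 33.3, 21 mm/h.
Σ(I−φ)·Δt = d  ⇒  (41.7+33.3+21 − 3φ)·1 = 62.7
φ = (96.00 − 62.7/1) / 3 = 11.10 mm/h.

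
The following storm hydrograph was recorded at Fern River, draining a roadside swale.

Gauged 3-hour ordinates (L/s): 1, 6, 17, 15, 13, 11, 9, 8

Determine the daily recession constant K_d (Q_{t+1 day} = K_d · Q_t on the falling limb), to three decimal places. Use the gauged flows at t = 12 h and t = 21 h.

K_d ≈ 0.274

Between t = 12 h and t = 21 h the flow falls from 13 to 8 L/s over 3×3 h = 9 h.
Per-interval ratio K = (8/13)^(1/3) = 0.8506; K_d = K^(24/3) = 0.274.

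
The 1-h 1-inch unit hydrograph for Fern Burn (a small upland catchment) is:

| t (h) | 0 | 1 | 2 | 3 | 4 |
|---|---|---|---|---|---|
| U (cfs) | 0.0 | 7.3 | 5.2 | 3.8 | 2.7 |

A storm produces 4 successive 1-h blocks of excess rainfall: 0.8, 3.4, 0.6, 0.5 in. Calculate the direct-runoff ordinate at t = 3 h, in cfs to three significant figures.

By discrete convolution, Q_j = Σ (P_i / 1 in) · U_{j−i}.
At t = 3 h (j=3): Q = (0.8/1)·3.8 + (3.4/1)·5.2 + (0.6/1)·7.3 + (0.5/1)·0.0 = 25.1 cfs.

Q ≈ 25.1 cfs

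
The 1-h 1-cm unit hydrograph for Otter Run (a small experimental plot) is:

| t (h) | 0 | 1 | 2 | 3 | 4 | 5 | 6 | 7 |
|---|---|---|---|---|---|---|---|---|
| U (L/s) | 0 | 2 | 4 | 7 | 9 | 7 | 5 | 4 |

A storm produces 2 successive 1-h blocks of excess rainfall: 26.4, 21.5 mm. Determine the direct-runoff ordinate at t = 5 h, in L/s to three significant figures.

Q ≈ 37.8 L/s

By discrete convolution, Q_j = Σ (P_i / 10 mm) · U_{j−i}.
At t = 5 h (j=5): Q = (26.4/10)·7 + (21.5/10)·9 = 37.8 L/s.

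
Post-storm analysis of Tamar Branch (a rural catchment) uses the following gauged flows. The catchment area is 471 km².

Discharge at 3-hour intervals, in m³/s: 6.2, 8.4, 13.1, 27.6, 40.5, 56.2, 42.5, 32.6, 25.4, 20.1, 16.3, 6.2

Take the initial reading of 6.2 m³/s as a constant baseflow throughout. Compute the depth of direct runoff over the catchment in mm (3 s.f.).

Direct runoff: 0.0, 2.2, 6.9, 21.4, 34.3, 50.0, 36.3, 26.4, 19.2, 13.9, 10.1, 0.0 m³/s; ΣQ_DR = 220.7 m³/s.
V = ΣQ_DR · Δt = 220.7 × 10800 s = 2.384 × 10^6 m³.
Over A = 471 km², depth = V / A = 5.06 mm.

d ≈ 5.06 mm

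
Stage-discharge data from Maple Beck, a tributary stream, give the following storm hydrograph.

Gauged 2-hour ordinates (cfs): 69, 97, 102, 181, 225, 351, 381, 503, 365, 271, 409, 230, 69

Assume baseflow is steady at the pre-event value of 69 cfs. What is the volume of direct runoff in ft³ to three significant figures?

Direct-runoff ordinates (Q − Q_b): 0.0, 28.0, 33.0, 112.0, 156.0, 282.0, 312.0, 434.0, 296.0, 202.0, 340.0, 161.0, 0.0 cfs.
ΣQ_DR = 2356 cfs.
With Δt = 2 h = 7200 s, V = ΣQ_DR · Δt = 2356 × 7200 = 1.70 × 10^7 ft³.

V ≈ 1.70 × 10^7 ft³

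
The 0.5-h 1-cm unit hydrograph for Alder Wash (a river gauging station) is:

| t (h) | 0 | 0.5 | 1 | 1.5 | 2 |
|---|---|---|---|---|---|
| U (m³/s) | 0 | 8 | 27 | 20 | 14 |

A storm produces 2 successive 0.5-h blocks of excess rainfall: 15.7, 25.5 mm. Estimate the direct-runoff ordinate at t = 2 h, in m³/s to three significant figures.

Q ≈ 73.0 m³/s

By discrete convolution, Q_j = Σ (P_i / 10 mm) · U_{j−i}.
At t = 2 h (j=4): Q = (15.7/10)·14 + (25.5/10)·20 = 73.0 m³/s.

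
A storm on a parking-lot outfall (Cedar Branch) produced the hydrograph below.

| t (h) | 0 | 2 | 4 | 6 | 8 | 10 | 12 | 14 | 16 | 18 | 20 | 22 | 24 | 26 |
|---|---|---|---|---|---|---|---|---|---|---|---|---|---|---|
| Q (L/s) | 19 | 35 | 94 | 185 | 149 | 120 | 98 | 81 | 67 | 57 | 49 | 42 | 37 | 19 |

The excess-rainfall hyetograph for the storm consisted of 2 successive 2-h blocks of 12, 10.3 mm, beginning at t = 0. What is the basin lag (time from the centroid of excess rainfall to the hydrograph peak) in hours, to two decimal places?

Centroid of excess rainfall: t_c = Σ P_i·t̄_i / ΣP_i = 1.9238 h (block centres at 1, 3 h).
Hydrograph peak occurs at t = 6 h, so basin lag t_L = 6 − 1.9238 = 4.08 h.

t_L ≈ 4.08 h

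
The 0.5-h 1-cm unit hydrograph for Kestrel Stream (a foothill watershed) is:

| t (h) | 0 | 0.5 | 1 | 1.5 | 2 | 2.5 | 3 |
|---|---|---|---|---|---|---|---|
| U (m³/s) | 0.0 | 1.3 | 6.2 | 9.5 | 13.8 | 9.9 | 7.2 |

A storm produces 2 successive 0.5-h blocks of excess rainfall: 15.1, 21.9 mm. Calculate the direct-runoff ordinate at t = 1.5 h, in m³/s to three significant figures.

By discrete convolution, Q_j = Σ (P_i / 10 mm) · U_{j−i}.
At t = 1.5 h (j=3): Q = (15.1/10)·9.5 + (21.9/10)·6.2 = 27.9 m³/s.

Q ≈ 27.9 m³/s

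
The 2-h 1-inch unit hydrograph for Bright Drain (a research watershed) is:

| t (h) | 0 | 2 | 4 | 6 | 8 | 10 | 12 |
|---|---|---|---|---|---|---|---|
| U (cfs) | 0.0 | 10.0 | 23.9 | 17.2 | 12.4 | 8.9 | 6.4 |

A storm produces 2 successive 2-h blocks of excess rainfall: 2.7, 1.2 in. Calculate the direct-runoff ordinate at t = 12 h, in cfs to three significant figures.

Q ≈ 28.0 cfs

By discrete convolution, Q_j = Σ (P_i / 1 in) · U_{j−i}.
At t = 12 h (j=6): Q = (2.7/1)·6.4 + (1.2/1)·8.9 = 28.0 cfs.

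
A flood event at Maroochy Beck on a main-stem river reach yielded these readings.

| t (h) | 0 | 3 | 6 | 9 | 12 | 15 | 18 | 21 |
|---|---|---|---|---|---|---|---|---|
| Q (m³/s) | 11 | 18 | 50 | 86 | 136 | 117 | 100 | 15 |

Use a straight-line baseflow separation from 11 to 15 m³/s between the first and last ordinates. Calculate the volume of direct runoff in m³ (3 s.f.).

V ≈ 4.63 × 10^6 m³

Direct-runoff ordinates (Q − Q_b): 0.00, 6.43, 37.86, 73.29, 122.71, 103.14, 85.57, 0.00 m³/s.
ΣQ_DR = 429.0 m³/s.
With Δt = 3 h = 10800 s, V = ΣQ_DR · Δt = 429.0 × 10800 = 4.63 × 10^6 m³.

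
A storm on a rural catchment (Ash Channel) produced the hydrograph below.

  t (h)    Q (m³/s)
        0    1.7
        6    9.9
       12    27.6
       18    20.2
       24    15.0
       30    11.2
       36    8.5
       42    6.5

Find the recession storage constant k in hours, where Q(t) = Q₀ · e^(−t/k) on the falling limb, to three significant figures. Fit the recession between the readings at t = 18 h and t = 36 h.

On the falling limb, Q drops from 20.2 to 8.5 m³/s between t = 18 h and t = 36 h (Δt = 18 h).
k = −Δt / ln(Q₂/Q₁) = −18 / ln(8.5/20.2) = 20.8 h.

k ≈ 20.8 h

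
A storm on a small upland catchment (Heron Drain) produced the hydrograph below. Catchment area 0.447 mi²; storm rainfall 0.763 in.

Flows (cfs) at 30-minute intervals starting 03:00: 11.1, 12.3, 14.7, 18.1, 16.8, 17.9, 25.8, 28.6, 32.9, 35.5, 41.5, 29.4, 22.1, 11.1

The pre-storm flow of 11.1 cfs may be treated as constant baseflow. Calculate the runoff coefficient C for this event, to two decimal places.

ΣQ_DR = 162.4 cfs; V = ΣQ_DR·Δt = 2.923 × 10^5 ft³.
Runoff depth d = V / A = 0.2815 in.
C = d / P = 0.2815 / 0.763 = 0.37.

C ≈ 0.37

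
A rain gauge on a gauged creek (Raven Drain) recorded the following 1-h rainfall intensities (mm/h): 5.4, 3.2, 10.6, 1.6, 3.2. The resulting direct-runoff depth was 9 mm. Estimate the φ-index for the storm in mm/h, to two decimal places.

φ ≈ 3.50 mm/h

Only the 2 blocks with intensity above φ contribute runoff: 5.4, 10.6 mm/h.
Σ(I−φ)·Δt = d  ⇒  (5.4+10.6 − 2φ)·1 = 9
φ = (16.00 − 9/1) / 2 = 3.50 mm/h.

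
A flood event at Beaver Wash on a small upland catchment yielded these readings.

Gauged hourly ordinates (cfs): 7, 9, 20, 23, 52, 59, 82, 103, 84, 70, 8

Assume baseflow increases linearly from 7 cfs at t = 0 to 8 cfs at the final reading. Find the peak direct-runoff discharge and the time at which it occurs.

Q_p = 95.30 cfs at t = 7 h

Subtracting baseflow gives direct-runoff ordinates: 0.00, 1.90, 12.80, 15.70, 44.60, 51.50, 74.40, 95.30, 76.20, 62.10, 0.00 cfs.
The maximum is 95.30 cfs, occurring at the reading for t = 7 h.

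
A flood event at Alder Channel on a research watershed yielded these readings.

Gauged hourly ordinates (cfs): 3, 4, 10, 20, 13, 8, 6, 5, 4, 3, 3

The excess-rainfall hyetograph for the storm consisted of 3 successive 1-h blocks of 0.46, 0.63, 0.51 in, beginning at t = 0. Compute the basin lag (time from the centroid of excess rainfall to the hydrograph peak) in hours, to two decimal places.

t_L ≈ 1.47 h

Centroid of excess rainfall: t_c = Σ P_i·t̄_i / ΣP_i = 1.5312 h (block centres at 0.5, 1.5, 2.5 h).
Hydrograph peak occurs at t = 3 h, so basin lag t_L = 3 − 1.5312 = 1.47 h.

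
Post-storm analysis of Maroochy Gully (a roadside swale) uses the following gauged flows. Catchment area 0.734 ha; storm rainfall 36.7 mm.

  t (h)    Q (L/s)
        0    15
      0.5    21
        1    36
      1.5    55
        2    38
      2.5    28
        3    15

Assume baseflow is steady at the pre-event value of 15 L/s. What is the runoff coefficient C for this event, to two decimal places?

ΣQ_DR = 103.0 L/s; V = ΣQ_DR·Δt = 1.854 × 10^5 L.
Runoff depth d = V / A = 25.26 mm.
C = d / P = 25.26 / 36.7 = 0.69.

C ≈ 0.69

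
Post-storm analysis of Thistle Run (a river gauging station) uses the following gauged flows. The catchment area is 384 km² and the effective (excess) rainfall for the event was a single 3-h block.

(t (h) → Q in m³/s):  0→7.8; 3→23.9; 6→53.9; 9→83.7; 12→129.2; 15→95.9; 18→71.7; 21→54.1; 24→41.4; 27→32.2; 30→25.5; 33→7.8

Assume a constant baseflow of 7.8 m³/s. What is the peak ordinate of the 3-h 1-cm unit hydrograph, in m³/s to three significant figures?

U_p ≈ 80.9 m³/s

Direct runoff: 0.0, 16.1, 46.1, 75.9, 121.4, 88.1, 63.9, 46.3, 33.6, 24.4, 17.7, 0.0 m³/s; ΣQ_DR = 533.5 m³/s, peak = 121.4 m³/s.
Runoff depth d = ΣQ_DR·Δt / A = 533.5 × 10800 / (384 km²) = 15.00 mm.
The 1-cm UH is the DRH scaled by (10 mm)/d, so U_p = 121.4 × 10/15.00 = 80.9 m³/s.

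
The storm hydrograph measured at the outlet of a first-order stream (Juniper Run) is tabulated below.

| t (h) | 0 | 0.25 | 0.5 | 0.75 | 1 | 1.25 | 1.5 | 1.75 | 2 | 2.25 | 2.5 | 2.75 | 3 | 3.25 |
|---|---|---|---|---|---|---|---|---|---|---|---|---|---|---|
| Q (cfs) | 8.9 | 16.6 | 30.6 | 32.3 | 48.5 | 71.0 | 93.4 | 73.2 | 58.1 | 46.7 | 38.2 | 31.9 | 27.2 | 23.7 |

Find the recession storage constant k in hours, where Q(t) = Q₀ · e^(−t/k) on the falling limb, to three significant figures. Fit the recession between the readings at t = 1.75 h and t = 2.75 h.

k ≈ 1.20 h

On the falling limb, Q drops from 73.2 to 31.9 cfs between t = 1.75 h and t = 2.75 h (Δt = 1 h).
k = −Δt / ln(Q₂/Q₁) = −1 / ln(31.9/73.2) = 1.20 h.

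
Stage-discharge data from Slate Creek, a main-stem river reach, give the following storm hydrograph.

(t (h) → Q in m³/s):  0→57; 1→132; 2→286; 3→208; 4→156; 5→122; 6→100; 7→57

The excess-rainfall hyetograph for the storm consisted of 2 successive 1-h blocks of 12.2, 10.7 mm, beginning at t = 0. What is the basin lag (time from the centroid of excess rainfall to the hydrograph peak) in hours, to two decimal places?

t_L ≈ 1.03 h

Centroid of excess rainfall: t_c = Σ P_i·t̄_i / ΣP_i = 0.9672 h (block centres at 0.5, 1.5 h).
Hydrograph peak occurs at t = 2 h, so basin lag t_L = 2 − 0.9672 = 1.03 h.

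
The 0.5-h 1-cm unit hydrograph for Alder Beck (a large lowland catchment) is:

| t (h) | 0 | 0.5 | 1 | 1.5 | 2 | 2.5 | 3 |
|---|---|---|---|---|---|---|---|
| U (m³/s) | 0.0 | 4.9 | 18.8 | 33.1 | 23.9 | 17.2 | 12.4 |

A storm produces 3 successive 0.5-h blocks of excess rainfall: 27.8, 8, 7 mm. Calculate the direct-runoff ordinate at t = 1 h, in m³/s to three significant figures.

By discrete convolution, Q_j = Σ (P_i / 10 mm) · U_{j−i}.
At t = 1 h (j=2): Q = (27.8/10)·18.8 + (8/10)·4.9 + (7/10)·0.0 = 56.2 m³/s.

Q ≈ 56.2 m³/s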